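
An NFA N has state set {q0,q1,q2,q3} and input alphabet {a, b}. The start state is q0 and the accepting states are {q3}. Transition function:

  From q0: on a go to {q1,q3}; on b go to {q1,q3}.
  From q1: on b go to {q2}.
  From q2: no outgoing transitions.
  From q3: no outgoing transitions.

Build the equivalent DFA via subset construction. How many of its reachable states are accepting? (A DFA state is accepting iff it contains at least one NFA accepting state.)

Start state of the DFA: {q0}.
{q0} --a--> {q1,q3}  [new]
{q0} --b--> {q1,q3}  [seen]
{q1,q3} --a--> ∅  [new]
{q1,q3} --b--> {q2}  [new]
∅ --a--> ∅  [seen]
∅ --b--> ∅  [seen]
{q2} --a--> ∅  [seen]
{q2} --b--> ∅  [seen]
Reachable DFA states: {q0}, {q1,q3}, ∅, {q2}.
Accepting DFA states (contain an NFA accepting state): {q1,q3}.

1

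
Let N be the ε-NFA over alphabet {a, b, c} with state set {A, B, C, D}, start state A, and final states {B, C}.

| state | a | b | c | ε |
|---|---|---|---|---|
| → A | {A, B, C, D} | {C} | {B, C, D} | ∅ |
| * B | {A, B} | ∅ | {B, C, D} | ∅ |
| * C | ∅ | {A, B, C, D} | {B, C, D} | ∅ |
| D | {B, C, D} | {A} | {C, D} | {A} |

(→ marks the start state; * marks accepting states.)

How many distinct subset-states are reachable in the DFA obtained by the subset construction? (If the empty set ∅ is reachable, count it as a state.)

Start state of the DFA: {A} (ε-closure of the NFA start).
{A} --a--> {A, B, C, D}  [new]
{A} --b--> {C}  [new]
{A} --c--> {A, B, C, D}  [seen]
{A, B, C, D} --a--> {A, B, C, D}  [seen]
{A, B, C, D} --b--> {A, B, C, D}  [seen]
{A, B, C, D} --c--> {A, B, C, D}  [seen]
{C} --a--> ∅  [new]
{C} --b--> {A, B, C, D}  [seen]
{C} --c--> {A, B, C, D}  [seen]
∅ --a--> ∅  [seen]
∅ --b--> ∅  [seen]
∅ --c--> ∅  [seen]
Reachable DFA states: {A}, {A, B, C, D}, {C}, ∅.

4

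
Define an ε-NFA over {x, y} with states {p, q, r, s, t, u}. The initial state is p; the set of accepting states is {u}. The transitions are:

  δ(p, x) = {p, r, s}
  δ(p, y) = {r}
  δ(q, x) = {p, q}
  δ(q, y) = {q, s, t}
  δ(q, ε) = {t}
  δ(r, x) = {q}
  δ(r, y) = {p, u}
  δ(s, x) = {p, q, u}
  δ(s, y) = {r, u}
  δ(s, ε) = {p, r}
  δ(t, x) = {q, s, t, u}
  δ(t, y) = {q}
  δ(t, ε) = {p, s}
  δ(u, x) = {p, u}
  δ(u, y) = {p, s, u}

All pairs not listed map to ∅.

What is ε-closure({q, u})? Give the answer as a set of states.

{p, q, r, s, t, u}

Begin with {q, u}.
q →ε {t}; add t.
t →ε {p, s}; add p, s.
s →ε {p, r}; add r.
ε-closure = {p, q, r, s, t, u}.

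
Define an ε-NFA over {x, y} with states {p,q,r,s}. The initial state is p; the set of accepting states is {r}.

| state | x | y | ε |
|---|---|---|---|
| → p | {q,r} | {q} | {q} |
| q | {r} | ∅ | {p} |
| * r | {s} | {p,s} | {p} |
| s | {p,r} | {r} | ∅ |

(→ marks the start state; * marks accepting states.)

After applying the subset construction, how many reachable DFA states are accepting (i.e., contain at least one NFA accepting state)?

2

Start state of the DFA: {p,q} (ε-closure of the NFA start).
{p,q} --x--> {p,q,r}  [new]
{p,q} --y--> {p,q}  [seen]
{p,q,r} --x--> {p,q,r,s}  [new]
{p,q,r} --y--> {p,q,s}  [new]
{p,q,r,s} --x--> {p,q,r,s}  [seen]
{p,q,r,s} --y--> {p,q,r,s}  [seen]
{p,q,s} --x--> {p,q,r}  [seen]
{p,q,s} --y--> {p,q,r}  [seen]
Reachable DFA states: {p,q}, {p,q,r}, {p,q,r,s}, {p,q,s}.
Accepting DFA states (contain an NFA accepting state): {p,q,r}, {p,q,r,s}.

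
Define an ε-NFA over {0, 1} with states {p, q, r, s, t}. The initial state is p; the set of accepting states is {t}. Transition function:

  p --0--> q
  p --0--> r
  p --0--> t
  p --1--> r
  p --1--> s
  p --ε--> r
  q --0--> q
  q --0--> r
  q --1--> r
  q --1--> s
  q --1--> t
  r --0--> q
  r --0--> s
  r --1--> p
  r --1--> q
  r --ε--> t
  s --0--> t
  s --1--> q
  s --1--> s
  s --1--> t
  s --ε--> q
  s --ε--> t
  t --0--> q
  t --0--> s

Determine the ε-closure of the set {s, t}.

{q, s, t}

Begin with {s, t}.
s →ε {q, t}; add q.
ε-closure = {q, s, t}.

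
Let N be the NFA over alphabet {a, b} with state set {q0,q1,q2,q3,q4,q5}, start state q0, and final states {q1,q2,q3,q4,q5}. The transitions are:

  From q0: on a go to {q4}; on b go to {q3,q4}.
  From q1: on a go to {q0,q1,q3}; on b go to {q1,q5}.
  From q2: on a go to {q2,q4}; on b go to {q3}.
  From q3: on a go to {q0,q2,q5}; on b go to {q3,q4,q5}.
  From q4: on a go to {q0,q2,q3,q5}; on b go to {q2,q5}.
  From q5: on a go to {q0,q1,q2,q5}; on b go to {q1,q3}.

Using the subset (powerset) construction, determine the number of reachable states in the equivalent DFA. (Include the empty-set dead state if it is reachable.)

12

Start state of the DFA: {q0}.
{q0} --a--> {q4}  [new]
{q0} --b--> {q3,q4}  [new]
{q4} --a--> {q0,q2,q3,q5}  [new]
{q4} --b--> {q2,q5}  [new]
{q3,q4} --a--> {q0,q2,q3,q5}  [seen]
{q3,q4} --b--> {q2,q3,q4,q5}  [new]
{q0,q2,q3,q5} --a--> {q0,q1,q2,q4,q5}  [new]
{q0,q2,q3,q5} --b--> {q1,q3,q4,q5}  [new]
{q2,q5} --a--> {q0,q1,q2,q4,q5}  [seen]
{q2,q5} --b--> {q1,q3}  [new]
{q2,q3,q4,q5} --a--> {q0,q1,q2,q3,q4,q5}  [new]
{q2,q3,q4,q5} --b--> {q1,q2,q3,q4,q5}  [new]
{q0,q1,q2,q4,q5} --a--> {q0,q1,q2,q3,q4,q5}  [seen]
{q0,q1,q2,q4,q5} --b--> {q1,q2,q3,q4,q5}  [seen]
{q1,q3,q4,q5} --a--> {q0,q1,q2,q3,q5}  [new]
{q1,q3,q4,q5} --b--> {q1,q2,q3,q4,q5}  [seen]
{q1,q3} --a--> {q0,q1,q2,q3,q5}  [seen]
{q1,q3} --b--> {q1,q3,q4,q5}  [seen]
{q0,q1,q2,q3,q4,q5} --a--> {q0,q1,q2,q3,q4,q5}  [seen]
{q0,q1,q2,q3,q4,q5} --b--> {q1,q2,q3,q4,q5}  [seen]
{q1,q2,q3,q4,q5} --a--> {q0,q1,q2,q3,q4,q5}  [seen]
{q1,q2,q3,q4,q5} --b--> {q1,q2,q3,q4,q5}  [seen]
{q0,q1,q2,q3,q5} --a--> {q0,q1,q2,q3,q4,q5}  [seen]
{q0,q1,q2,q3,q5} --b--> {q1,q3,q4,q5}  [seen]
Reachable DFA states: {q0}, {q4}, {q3,q4}, {q0,q2,q3,q5}, {q2,q5}, {q2,q3,q4,q5}, {q0,q1,q2,q4,q5}, {q1,q3,q4,q5}, {q1,q3}, {q0,q1,q2,q3,q4,q5}, {q1,q2,q3,q4,q5}, {q0,q1,q2,q3,q5}.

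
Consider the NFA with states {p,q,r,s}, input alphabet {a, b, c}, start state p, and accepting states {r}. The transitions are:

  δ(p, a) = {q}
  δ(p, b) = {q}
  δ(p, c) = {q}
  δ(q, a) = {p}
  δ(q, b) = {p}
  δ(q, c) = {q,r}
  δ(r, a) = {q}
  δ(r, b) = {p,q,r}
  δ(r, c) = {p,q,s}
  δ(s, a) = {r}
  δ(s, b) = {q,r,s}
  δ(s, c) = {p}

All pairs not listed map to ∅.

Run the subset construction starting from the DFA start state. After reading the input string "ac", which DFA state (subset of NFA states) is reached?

{q,r}

Start: {p}.
δ(p,a) = {q}.
Union: {q}.
After a: {q}.
δ(q,c) = {q,r}.
Union: {q,r}.
After c: {q,r}.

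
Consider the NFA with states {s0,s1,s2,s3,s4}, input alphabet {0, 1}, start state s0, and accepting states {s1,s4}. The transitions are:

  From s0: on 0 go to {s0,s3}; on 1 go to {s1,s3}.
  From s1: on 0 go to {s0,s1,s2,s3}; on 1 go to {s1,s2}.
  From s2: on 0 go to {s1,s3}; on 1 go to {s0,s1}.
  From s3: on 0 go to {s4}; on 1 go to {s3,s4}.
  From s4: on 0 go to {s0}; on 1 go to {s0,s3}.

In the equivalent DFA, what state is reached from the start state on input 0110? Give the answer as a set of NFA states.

Start: {s0}.
δ(s0,0) = {s0,s3}.
Union: {s0,s3}.
After 0: {s0,s3}.
δ(s0,1) = {s1,s3}; δ(s3,1) = {s3,s4}.
Union: {s1,s3,s4}.
After 1: {s1,s3,s4}.
δ(s1,1) = {s1,s2}; δ(s3,1) = {s3,s4}; δ(s4,1) = {s0,s3}.
Union: {s0,s1,s2,s3,s4}.
After 1: {s0,s1,s2,s3,s4}.
δ(s0,0) = {s0,s3}; δ(s1,0) = {s0,s1,s2,s3}; δ(s2,0) = {s1,s3}; δ(s3,0) = {s4}; δ(s4,0) = {s0}.
Union: {s0,s1,s2,s3,s4}.
After 0: {s0,s1,s2,s3,s4}.

{s0,s1,s2,s3,s4}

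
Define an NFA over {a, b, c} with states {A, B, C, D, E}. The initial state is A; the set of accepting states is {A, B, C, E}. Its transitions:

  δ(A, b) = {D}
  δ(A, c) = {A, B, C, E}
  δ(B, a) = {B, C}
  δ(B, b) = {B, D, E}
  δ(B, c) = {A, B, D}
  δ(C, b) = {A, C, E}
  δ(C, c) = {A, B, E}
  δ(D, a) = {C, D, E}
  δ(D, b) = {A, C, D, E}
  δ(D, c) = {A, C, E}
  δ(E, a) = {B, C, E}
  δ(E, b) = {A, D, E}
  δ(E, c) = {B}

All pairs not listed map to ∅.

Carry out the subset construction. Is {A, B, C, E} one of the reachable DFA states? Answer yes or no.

yes

Start state of the DFA: {A}.
{A} --a--> ∅  [new]
{A} --b--> {D}  [new]
{A} --c--> {A, B, C, E}  [new]
∅ --a--> ∅  [seen]
∅ --b--> ∅  [seen]
∅ --c--> ∅  [seen]
{D} --a--> {C, D, E}  [new]
{D} --b--> {A, C, D, E}  [new]
{D} --c--> {A, C, E}  [new]
{A, B, C, E} --a--> {B, C, E}  [new]
{A, B, C, E} --b--> {A, B, C, D, E}  [new]
{A, B, C, E} --c--> {A, B, C, D, E}  [seen]
{C, D, E} --a--> {B, C, D, E}  [new]
{C, D, E} --b--> {A, C, D, E}  [seen]
{C, D, E} --c--> {A, B, C, E}  [seen]
{A, C, D, E} --a--> {B, C, D, E}  [seen]
{A, C, D, E} --b--> {A, C, D, E}  [seen]
{A, C, D, E} --c--> {A, B, C, E}  [seen]
{A, C, E} --a--> {B, C, E}  [seen]
{A, C, E} --b--> {A, C, D, E}  [seen]
{A, C, E} --c--> {A, B, C, E}  [seen]
{B, C, E} --a--> {B, C, E}  [seen]
{B, C, E} --b--> {A, B, C, D, E}  [seen]
{B, C, E} --c--> {A, B, D, E}  [new]
{A, B, C, D, E} --a--> {B, C, D, E}  [seen]
{A, B, C, D, E} --b--> {A, B, C, D, E}  [seen]
{A, B, C, D, E} --c--> {A, B, C, D, E}  [seen]
{B, C, D, E} --a--> {B, C, D, E}  [seen]
{B, C, D, E} --b--> {A, B, C, D, E}  [seen]
{B, C, D, E} --c--> {A, B, C, D, E}  [seen]
{A, B, D, E} --a--> {B, C, D, E}  [seen]
{A, B, D, E} --b--> {A, B, C, D, E}  [seen]
{A, B, D, E} --c--> {A, B, C, D, E}  [seen]
Reachable DFA states: {A}, ∅, {D}, {A, B, C, E}, {C, D, E}, {A, C, D, E}, {A, C, E}, {B, C, E}, {A, B, C, D, E}, {B, C, D, E}, {A, B, D, E}.
{A, B, C, E} is among them.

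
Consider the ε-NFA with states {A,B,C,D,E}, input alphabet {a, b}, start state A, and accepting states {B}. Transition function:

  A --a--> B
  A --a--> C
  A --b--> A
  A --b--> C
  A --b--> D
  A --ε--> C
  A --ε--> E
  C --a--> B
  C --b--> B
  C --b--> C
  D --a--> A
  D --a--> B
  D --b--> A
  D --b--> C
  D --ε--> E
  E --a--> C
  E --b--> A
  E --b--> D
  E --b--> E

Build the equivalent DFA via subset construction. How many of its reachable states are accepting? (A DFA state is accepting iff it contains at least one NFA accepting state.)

Start state of the DFA: {A,C,E} (ε-closure of the NFA start).
{A,C,E} --a--> {B,C}  [new]
{A,C,E} --b--> {A,B,C,D,E}  [new]
{B,C} --a--> {B}  [new]
{B,C} --b--> {B,C}  [seen]
{A,B,C,D,E} --a--> {A,B,C,E}  [new]
{A,B,C,D,E} --b--> {A,B,C,D,E}  [seen]
{B} --a--> ∅  [new]
{B} --b--> ∅  [seen]
{A,B,C,E} --a--> {B,C}  [seen]
{A,B,C,E} --b--> {A,B,C,D,E}  [seen]
∅ --a--> ∅  [seen]
∅ --b--> ∅  [seen]
Reachable DFA states: {A,C,E}, {B,C}, {A,B,C,D,E}, {B}, {A,B,C,E}, ∅.
Accepting DFA states (contain an NFA accepting state): {B,C}, {A,B,C,D,E}, {B}, {A,B,C,E}.

4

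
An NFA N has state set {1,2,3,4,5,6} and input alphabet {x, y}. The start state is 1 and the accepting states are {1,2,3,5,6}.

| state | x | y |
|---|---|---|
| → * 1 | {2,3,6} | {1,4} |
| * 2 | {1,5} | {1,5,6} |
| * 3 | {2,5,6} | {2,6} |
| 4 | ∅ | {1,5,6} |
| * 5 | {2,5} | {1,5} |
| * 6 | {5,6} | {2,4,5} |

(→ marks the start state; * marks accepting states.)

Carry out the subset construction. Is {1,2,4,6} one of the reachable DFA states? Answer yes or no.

no

Start state of the DFA: {1}.
{1} --x--> {2,3,6}  [new]
{1} --y--> {1,4}  [new]
{2,3,6} --x--> {1,2,5,6}  [new]
{2,3,6} --y--> {1,2,4,5,6}  [new]
{1,4} --x--> {2,3,6}  [seen]
{1,4} --y--> {1,4,5,6}  [new]
{1,2,5,6} --x--> {1,2,3,5,6}  [new]
{1,2,5,6} --y--> {1,2,4,5,6}  [seen]
{1,2,4,5,6} --x--> {1,2,3,5,6}  [seen]
{1,2,4,5,6} --y--> {1,2,4,5,6}  [seen]
{1,4,5,6} --x--> {2,3,5,6}  [new]
{1,4,5,6} --y--> {1,2,4,5,6}  [seen]
{1,2,3,5,6} --x--> {1,2,3,5,6}  [seen]
{1,2,3,5,6} --y--> {1,2,4,5,6}  [seen]
{2,3,5,6} --x--> {1,2,5,6}  [seen]
{2,3,5,6} --y--> {1,2,4,5,6}  [seen]
Reachable DFA states: {1}, {2,3,6}, {1,4}, {1,2,5,6}, {1,2,4,5,6}, {1,4,5,6}, {1,2,3,5,6}, {2,3,5,6}.
{1,2,4,6} is not among them.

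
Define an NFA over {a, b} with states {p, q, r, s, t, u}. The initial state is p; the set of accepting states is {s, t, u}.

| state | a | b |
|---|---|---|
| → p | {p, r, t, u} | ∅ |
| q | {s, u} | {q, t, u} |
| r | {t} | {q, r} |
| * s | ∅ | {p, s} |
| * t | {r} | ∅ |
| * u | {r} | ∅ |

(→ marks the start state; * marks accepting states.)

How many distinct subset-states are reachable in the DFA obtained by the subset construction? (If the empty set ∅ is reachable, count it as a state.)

14

Start state of the DFA: {p}.
{p} --a--> {p, r, t, u}  [new]
{p} --b--> ∅  [new]
{p, r, t, u} --a--> {p, r, t, u}  [seen]
{p, r, t, u} --b--> {q, r}  [new]
∅ --a--> ∅  [seen]
∅ --b--> ∅  [seen]
{q, r} --a--> {s, t, u}  [new]
{q, r} --b--> {q, r, t, u}  [new]
{s, t, u} --a--> {r}  [new]
{s, t, u} --b--> {p, s}  [new]
{q, r, t, u} --a--> {r, s, t, u}  [new]
{q, r, t, u} --b--> {q, r, t, u}  [seen]
{r} --a--> {t}  [new]
{r} --b--> {q, r}  [seen]
{p, s} --a--> {p, r, t, u}  [seen]
{p, s} --b--> {p, s}  [seen]
{r, s, t, u} --a--> {r, t}  [new]
{r, s, t, u} --b--> {p, q, r, s}  [new]
{t} --a--> {r}  [seen]
{t} --b--> ∅  [seen]
{r, t} --a--> {r, t}  [seen]
{r, t} --b--> {q, r}  [seen]
{p, q, r, s} --a--> {p, r, s, t, u}  [new]
{p, q, r, s} --b--> {p, q, r, s, t, u}  [new]
{p, r, s, t, u} --a--> {p, r, t, u}  [seen]
{p, r, s, t, u} --b--> {p, q, r, s}  [seen]
{p, q, r, s, t, u} --a--> {p, r, s, t, u}  [seen]
{p, q, r, s, t, u} --b--> {p, q, r, s, t, u}  [seen]
Reachable DFA states: {p}, {p, r, t, u}, ∅, {q, r}, {s, t, u}, {q, r, t, u}, {r}, {p, s}, {r, s, t, u}, {t}, {r, t}, {p, q, r, s}, {p, r, s, t, u}, {p, q, r, s, t, u}.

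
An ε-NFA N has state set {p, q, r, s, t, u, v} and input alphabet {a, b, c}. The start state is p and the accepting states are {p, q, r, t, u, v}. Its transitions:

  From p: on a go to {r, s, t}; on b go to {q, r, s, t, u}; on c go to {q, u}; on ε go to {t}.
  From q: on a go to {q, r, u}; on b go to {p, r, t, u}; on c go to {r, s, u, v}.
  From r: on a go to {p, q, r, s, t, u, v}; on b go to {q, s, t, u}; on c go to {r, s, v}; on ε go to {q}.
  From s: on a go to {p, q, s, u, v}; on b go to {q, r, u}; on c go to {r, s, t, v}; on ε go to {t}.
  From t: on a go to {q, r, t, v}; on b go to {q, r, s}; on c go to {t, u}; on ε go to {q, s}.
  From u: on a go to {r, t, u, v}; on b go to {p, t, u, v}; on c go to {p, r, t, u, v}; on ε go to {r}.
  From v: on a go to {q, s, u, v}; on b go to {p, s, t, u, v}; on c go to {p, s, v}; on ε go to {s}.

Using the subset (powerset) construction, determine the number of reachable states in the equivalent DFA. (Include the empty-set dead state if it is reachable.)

4

Start state of the DFA: {p, q, s, t} (ε-closure of the NFA start).
{p, q, s, t} --a--> {p, q, r, s, t, u, v}  [new]
{p, q, s, t} --b--> {p, q, r, s, t, u}  [new]
{p, q, s, t} --c--> {q, r, s, t, u, v}  [new]
{p, q, r, s, t, u, v} --a--> {p, q, r, s, t, u, v}  [seen]
{p, q, r, s, t, u, v} --b--> {p, q, r, s, t, u, v}  [seen]
{p, q, r, s, t, u, v} --c--> {p, q, r, s, t, u, v}  [seen]
{p, q, r, s, t, u} --a--> {p, q, r, s, t, u, v}  [seen]
{p, q, r, s, t, u} --b--> {p, q, r, s, t, u, v}  [seen]
{p, q, r, s, t, u} --c--> {p, q, r, s, t, u, v}  [seen]
{q, r, s, t, u, v} --a--> {p, q, r, s, t, u, v}  [seen]
{q, r, s, t, u, v} --b--> {p, q, r, s, t, u, v}  [seen]
{q, r, s, t, u, v} --c--> {p, q, r, s, t, u, v}  [seen]
Reachable DFA states: {p, q, s, t}, {p, q, r, s, t, u, v}, {p, q, r, s, t, u}, {q, r, s, t, u, v}.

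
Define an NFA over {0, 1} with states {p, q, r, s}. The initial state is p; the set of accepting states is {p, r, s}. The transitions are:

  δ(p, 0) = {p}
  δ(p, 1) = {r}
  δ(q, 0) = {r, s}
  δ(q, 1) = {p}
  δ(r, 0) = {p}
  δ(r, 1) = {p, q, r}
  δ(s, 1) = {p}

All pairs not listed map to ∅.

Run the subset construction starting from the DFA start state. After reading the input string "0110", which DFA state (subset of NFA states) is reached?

{p, r, s}

Start: {p}.
δ(p,0) = {p}.
Union: {p}.
After 0: {p}.
δ(p,1) = {r}.
Union: {r}.
After 1: {r}.
δ(r,1) = {p, q, r}.
Union: {p, q, r}.
After 1: {p, q, r}.
δ(p,0) = {p}; δ(q,0) = {r, s}; δ(r,0) = {p}.
Union: {p, r, s}.
After 0: {p, r, s}.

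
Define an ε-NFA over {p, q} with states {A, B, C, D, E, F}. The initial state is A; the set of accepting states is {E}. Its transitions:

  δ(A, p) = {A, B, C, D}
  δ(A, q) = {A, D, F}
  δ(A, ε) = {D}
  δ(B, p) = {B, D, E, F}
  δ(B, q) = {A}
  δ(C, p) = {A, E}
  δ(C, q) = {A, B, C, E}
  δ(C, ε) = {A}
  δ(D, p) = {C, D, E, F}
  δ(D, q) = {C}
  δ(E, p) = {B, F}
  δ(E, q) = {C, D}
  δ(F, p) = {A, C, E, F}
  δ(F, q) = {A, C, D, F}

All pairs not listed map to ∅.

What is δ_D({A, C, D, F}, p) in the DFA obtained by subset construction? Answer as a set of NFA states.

δ(A,p) = {A, B, C, D}; δ(C,p) = {A, E}; δ(D,p) = {C, D, E, F}; δ(F,p) = {A, C, E, F}.
Union: {A, B, C, D, E, F}.

{A, B, C, D, E, F}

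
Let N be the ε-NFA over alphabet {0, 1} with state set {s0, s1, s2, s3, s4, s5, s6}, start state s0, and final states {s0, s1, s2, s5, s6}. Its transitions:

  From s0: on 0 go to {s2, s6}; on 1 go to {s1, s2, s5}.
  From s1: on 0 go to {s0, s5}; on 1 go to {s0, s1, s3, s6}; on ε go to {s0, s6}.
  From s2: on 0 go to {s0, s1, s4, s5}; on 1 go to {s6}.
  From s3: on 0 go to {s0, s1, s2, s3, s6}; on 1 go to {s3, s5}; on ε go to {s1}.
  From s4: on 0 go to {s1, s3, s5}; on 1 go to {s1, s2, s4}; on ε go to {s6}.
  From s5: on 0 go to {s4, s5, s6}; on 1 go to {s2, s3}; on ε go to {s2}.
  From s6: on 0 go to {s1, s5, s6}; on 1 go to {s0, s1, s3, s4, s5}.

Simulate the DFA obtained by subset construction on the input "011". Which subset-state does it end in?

{s0, s1, s2, s3, s4, s5, s6}

Start: {s0}.
δ(s0,0) = {s2, s6}.
Union: {s2, s6}.
After 0: {s2, s6}.
δ(s2,1) = {s6}; δ(s6,1) = {s0, s1, s3, s4, s5}.
Union: {s0, s1, s3, s4, s5, s6}.
ε-closure gives {s0, s1, s2, s3, s4, s5, s6}.
After 1: {s0, s1, s2, s3, s4, s5, s6}.
δ(s0,1) = {s1, s2, s5}; δ(s1,1) = {s0, s1, s3, s6}; δ(s2,1) = {s6}; δ(s3,1) = {s3, s5}; δ(s4,1) = {s1, s2, s4}; δ(s5,1) = {s2, s3}; δ(s6,1) = {s0, s1, s3, s4, s5}.
Union: {s0, s1, s2, s3, s4, s5, s6}.
After 1: {s0, s1, s2, s3, s4, s5, s6}.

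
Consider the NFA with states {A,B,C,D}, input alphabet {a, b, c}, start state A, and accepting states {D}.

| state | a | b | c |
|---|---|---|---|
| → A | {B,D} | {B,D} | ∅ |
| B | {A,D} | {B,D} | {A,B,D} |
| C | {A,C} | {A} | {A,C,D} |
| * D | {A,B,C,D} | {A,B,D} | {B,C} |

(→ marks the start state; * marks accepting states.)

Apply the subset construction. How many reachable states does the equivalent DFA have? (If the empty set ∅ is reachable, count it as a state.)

5

Start state of the DFA: {A}.
{A} --a--> {B,D}  [new]
{A} --b--> {B,D}  [seen]
{A} --c--> ∅  [new]
{B,D} --a--> {A,B,C,D}  [new]
{B,D} --b--> {A,B,D}  [new]
{B,D} --c--> {A,B,C,D}  [seen]
∅ --a--> ∅  [seen]
∅ --b--> ∅  [seen]
∅ --c--> ∅  [seen]
{A,B,C,D} --a--> {A,B,C,D}  [seen]
{A,B,C,D} --b--> {A,B,D}  [seen]
{A,B,C,D} --c--> {A,B,C,D}  [seen]
{A,B,D} --a--> {A,B,C,D}  [seen]
{A,B,D} --b--> {A,B,D}  [seen]
{A,B,D} --c--> {A,B,C,D}  [seen]
Reachable DFA states: {A}, {B,D}, ∅, {A,B,C,D}, {A,B,D}.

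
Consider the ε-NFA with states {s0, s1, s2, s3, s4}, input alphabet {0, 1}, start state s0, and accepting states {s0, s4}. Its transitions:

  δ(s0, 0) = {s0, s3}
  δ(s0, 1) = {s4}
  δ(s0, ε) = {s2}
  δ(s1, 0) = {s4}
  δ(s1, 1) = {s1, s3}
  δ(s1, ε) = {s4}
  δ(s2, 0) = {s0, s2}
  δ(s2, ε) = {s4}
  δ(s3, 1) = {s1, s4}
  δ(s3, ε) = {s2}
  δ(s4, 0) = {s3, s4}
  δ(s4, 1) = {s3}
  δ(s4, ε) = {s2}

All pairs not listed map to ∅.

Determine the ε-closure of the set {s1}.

{s1, s2, s4}

Begin with {s1}.
s1 →ε {s4}; add s4.
s4 →ε {s2}; add s2.
ε-closure = {s1, s2, s4}.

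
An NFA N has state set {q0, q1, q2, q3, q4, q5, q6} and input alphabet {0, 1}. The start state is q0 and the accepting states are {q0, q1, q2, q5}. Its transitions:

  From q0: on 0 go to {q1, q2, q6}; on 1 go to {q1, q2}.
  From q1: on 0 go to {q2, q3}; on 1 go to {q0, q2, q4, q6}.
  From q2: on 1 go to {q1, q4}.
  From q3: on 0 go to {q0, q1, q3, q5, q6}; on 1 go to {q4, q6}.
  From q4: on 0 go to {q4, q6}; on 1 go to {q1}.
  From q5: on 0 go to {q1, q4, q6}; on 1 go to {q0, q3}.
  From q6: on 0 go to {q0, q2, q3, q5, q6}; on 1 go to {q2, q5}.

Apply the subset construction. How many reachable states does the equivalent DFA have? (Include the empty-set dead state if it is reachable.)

11

Start state of the DFA: {q0}.
{q0} --0--> {q1, q2, q6}  [new]
{q0} --1--> {q1, q2}  [new]
{q1, q2, q6} --0--> {q0, q2, q3, q5, q6}  [new]
{q1, q2, q6} --1--> {q0, q1, q2, q4, q5, q6}  [new]
{q1, q2} --0--> {q2, q3}  [new]
{q1, q2} --1--> {q0, q1, q2, q4, q6}  [new]
{q0, q2, q3, q5, q6} --0--> {q0, q1, q2, q3, q4, q5, q6}  [new]
{q0, q2, q3, q5, q6} --1--> {q0, q1, q2, q3, q4, q5, q6}  [seen]
{q0, q1, q2, q4, q5, q6} --0--> {q0, q1, q2, q3, q4, q5, q6}  [seen]
{q0, q1, q2, q4, q5, q6} --1--> {q0, q1, q2, q3, q4, q5, q6}  [seen]
{q2, q3} --0--> {q0, q1, q3, q5, q6}  [new]
{q2, q3} --1--> {q1, q4, q6}  [new]
{q0, q1, q2, q4, q6} --0--> {q0, q1, q2, q3, q4, q5, q6}  [seen]
{q0, q1, q2, q4, q6} --1--> {q0, q1, q2, q4, q5, q6}  [seen]
{q0, q1, q2, q3, q4, q5, q6} --0--> {q0, q1, q2, q3, q4, q5, q6}  [seen]
{q0, q1, q2, q3, q4, q5, q6} --1--> {q0, q1, q2, q3, q4, q5, q6}  [seen]
{q0, q1, q3, q5, q6} --0--> {q0, q1, q2, q3, q4, q5, q6}  [seen]
{q0, q1, q3, q5, q6} --1--> {q0, q1, q2, q3, q4, q5, q6}  [seen]
{q1, q4, q6} --0--> {q0, q2, q3, q4, q5, q6}  [new]
{q1, q4, q6} --1--> {q0, q1, q2, q4, q5, q6}  [seen]
{q0, q2, q3, q4, q5, q6} --0--> {q0, q1, q2, q3, q4, q5, q6}  [seen]
{q0, q2, q3, q4, q5, q6} --1--> {q0, q1, q2, q3, q4, q5, q6}  [seen]
Reachable DFA states: {q0}, {q1, q2, q6}, {q1, q2}, {q0, q2, q3, q5, q6}, {q0, q1, q2, q4, q5, q6}, {q2, q3}, {q0, q1, q2, q4, q6}, {q0, q1, q2, q3, q4, q5, q6}, {q0, q1, q3, q5, q6}, {q1, q4, q6}, {q0, q2, q3, q4, q5, q6}.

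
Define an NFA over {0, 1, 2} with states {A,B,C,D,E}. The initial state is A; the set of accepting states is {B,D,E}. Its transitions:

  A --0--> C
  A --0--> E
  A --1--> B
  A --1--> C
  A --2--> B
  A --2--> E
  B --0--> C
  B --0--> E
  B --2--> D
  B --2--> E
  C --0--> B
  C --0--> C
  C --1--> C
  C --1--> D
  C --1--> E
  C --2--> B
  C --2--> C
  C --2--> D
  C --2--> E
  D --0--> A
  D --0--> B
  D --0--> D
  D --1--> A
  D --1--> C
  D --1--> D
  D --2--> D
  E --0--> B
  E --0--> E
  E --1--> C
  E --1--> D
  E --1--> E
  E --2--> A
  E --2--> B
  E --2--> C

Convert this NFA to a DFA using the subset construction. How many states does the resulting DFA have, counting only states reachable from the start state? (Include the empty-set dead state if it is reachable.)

Start state of the DFA: {A}.
{A} --0--> {C,E}  [new]
{A} --1--> {B,C}  [new]
{A} --2--> {B,E}  [new]
{C,E} --0--> {B,C,E}  [new]
{C,E} --1--> {C,D,E}  [new]
{C,E} --2--> {A,B,C,D,E}  [new]
{B,C} --0--> {B,C,E}  [seen]
{B,C} --1--> {C,D,E}  [seen]
{B,C} --2--> {B,C,D,E}  [new]
{B,E} --0--> {B,C,E}  [seen]
{B,E} --1--> {C,D,E}  [seen]
{B,E} --2--> {A,B,C,D,E}  [seen]
{B,C,E} --0--> {B,C,E}  [seen]
{B,C,E} --1--> {C,D,E}  [seen]
{B,C,E} --2--> {A,B,C,D,E}  [seen]
{C,D,E} --0--> {A,B,C,D,E}  [seen]
{C,D,E} --1--> {A,C,D,E}  [new]
{C,D,E} --2--> {A,B,C,D,E}  [seen]
{A,B,C,D,E} --0--> {A,B,C,D,E}  [seen]
{A,B,C,D,E} --1--> {A,B,C,D,E}  [seen]
{A,B,C,D,E} --2--> {A,B,C,D,E}  [seen]
{B,C,D,E} --0--> {A,B,C,D,E}  [seen]
{B,C,D,E} --1--> {A,C,D,E}  [seen]
{B,C,D,E} --2--> {A,B,C,D,E}  [seen]
{A,C,D,E} --0--> {A,B,C,D,E}  [seen]
{A,C,D,E} --1--> {A,B,C,D,E}  [seen]
{A,C,D,E} --2--> {A,B,C,D,E}  [seen]
Reachable DFA states: {A}, {C,E}, {B,C}, {B,E}, {B,C,E}, {C,D,E}, {A,B,C,D,E}, {B,C,D,E}, {A,C,D,E}.

9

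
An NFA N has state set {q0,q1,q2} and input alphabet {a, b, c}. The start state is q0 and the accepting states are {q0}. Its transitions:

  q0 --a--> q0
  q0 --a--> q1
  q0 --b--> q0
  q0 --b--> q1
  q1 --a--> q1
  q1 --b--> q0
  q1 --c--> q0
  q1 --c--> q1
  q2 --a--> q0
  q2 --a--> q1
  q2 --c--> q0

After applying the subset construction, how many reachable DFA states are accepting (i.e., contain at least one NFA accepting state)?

2

Start state of the DFA: {q0}.
{q0} --a--> {q0,q1}  [new]
{q0} --b--> {q0,q1}  [seen]
{q0} --c--> ∅  [new]
{q0,q1} --a--> {q0,q1}  [seen]
{q0,q1} --b--> {q0,q1}  [seen]
{q0,q1} --c--> {q0,q1}  [seen]
∅ --a--> ∅  [seen]
∅ --b--> ∅  [seen]
∅ --c--> ∅  [seen]
Reachable DFA states: {q0}, {q0,q1}, ∅.
Accepting DFA states (contain an NFA accepting state): {q0}, {q0,q1}.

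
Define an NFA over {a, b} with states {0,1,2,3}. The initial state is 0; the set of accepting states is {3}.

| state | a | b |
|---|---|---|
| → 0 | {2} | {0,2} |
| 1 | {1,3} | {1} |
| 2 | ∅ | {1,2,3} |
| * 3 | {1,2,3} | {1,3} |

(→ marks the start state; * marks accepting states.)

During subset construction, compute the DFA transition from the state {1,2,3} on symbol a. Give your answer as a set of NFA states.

δ(1,a) = {1,3}; δ(2,a) = ∅; δ(3,a) = {1,2,3}.
Union: {1,2,3}.

{1,2,3}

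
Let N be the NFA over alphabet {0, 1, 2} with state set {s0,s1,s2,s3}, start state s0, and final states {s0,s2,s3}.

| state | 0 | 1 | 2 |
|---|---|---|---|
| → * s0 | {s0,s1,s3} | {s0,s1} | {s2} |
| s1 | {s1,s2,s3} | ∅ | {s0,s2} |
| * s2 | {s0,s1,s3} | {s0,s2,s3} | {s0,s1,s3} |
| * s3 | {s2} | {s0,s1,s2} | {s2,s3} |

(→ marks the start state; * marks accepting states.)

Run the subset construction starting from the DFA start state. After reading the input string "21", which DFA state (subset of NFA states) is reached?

Start: {s0}.
δ(s0,2) = {s2}.
Union: {s2}.
After 2: {s2}.
δ(s2,1) = {s0,s2,s3}.
Union: {s0,s2,s3}.
After 1: {s0,s2,s3}.

{s0,s2,s3}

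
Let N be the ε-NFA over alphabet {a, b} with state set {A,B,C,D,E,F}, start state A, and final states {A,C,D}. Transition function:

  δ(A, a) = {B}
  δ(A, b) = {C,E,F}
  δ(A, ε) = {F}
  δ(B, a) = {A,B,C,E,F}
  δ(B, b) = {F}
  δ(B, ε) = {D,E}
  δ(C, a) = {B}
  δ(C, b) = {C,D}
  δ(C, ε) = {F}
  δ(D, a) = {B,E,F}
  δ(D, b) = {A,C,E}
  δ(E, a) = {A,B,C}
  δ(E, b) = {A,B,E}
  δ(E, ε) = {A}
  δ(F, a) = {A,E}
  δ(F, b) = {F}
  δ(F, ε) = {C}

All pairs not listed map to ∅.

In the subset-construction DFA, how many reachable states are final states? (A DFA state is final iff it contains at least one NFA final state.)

Start state of the DFA: {A,C,F} (ε-closure of the NFA start).
{A,C,F} --a--> {A,B,C,D,E,F}  [new]
{A,C,F} --b--> {A,C,D,E,F}  [new]
{A,B,C,D,E,F} --a--> {A,B,C,D,E,F}  [seen]
{A,B,C,D,E,F} --b--> {A,B,C,D,E,F}  [seen]
{A,C,D,E,F} --a--> {A,B,C,D,E,F}  [seen]
{A,C,D,E,F} --b--> {A,B,C,D,E,F}  [seen]
Reachable DFA states: {A,C,F}, {A,B,C,D,E,F}, {A,C,D,E,F}.
Accepting DFA states (contain an NFA accepting state): {A,C,F}, {A,B,C,D,E,F}, {A,C,D,E,F}.

3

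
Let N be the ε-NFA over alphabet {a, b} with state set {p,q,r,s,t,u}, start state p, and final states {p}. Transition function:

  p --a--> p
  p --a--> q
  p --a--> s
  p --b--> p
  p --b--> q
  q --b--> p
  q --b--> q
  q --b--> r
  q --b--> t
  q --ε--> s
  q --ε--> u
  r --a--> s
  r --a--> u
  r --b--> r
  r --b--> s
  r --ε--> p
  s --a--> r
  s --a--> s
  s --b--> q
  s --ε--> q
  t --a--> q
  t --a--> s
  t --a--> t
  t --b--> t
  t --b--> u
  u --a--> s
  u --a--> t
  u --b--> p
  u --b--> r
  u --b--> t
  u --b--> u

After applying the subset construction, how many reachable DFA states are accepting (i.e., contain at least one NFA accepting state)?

3

Start state of the DFA: {p} (ε-closure of the NFA start).
{p} --a--> {p,q,s,u}  [new]
{p} --b--> {p,q,s,u}  [seen]
{p,q,s,u} --a--> {p,q,r,s,t,u}  [new]
{p,q,s,u} --b--> {p,q,r,s,t,u}  [seen]
{p,q,r,s,t,u} --a--> {p,q,r,s,t,u}  [seen]
{p,q,r,s,t,u} --b--> {p,q,r,s,t,u}  [seen]
Reachable DFA states: {p}, {p,q,s,u}, {p,q,r,s,t,u}.
Accepting DFA states (contain an NFA accepting state): {p}, {p,q,s,u}, {p,q,r,s,t,u}.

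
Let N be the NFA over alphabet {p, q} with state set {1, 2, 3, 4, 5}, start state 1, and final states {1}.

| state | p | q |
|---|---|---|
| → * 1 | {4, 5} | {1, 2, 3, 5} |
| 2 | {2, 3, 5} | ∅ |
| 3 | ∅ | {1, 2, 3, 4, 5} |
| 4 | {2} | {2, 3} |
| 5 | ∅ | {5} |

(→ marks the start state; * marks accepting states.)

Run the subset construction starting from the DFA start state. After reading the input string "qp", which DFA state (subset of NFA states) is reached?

{2, 3, 4, 5}

Start: {1}.
δ(1,q) = {1, 2, 3, 5}.
Union: {1, 2, 3, 5}.
After q: {1, 2, 3, 5}.
δ(1,p) = {4, 5}; δ(2,p) = {2, 3, 5}; δ(3,p) = ∅; δ(5,p) = ∅.
Union: {2, 3, 4, 5}.
After p: {2, 3, 4, 5}.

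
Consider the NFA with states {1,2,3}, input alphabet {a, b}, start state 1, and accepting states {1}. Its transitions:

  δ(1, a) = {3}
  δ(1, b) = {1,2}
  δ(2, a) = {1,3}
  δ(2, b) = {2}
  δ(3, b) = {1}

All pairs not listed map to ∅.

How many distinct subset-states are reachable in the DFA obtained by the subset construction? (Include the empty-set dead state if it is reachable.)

5

Start state of the DFA: {1}.
{1} --a--> {3}  [new]
{1} --b--> {1,2}  [new]
{3} --a--> ∅  [new]
{3} --b--> {1}  [seen]
{1,2} --a--> {1,3}  [new]
{1,2} --b--> {1,2}  [seen]
∅ --a--> ∅  [seen]
∅ --b--> ∅  [seen]
{1,3} --a--> {3}  [seen]
{1,3} --b--> {1,2}  [seen]
Reachable DFA states: {1}, {3}, {1,2}, ∅, {1,3}.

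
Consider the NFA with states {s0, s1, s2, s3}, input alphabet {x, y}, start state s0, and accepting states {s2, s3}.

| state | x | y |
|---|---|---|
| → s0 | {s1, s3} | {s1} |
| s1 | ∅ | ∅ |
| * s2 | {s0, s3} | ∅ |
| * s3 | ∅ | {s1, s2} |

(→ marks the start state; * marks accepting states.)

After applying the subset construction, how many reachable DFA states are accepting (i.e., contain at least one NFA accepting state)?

Start state of the DFA: {s0}.
{s0} --x--> {s1, s3}  [new]
{s0} --y--> {s1}  [new]
{s1, s3} --x--> ∅  [new]
{s1, s3} --y--> {s1, s2}  [new]
{s1} --x--> ∅  [seen]
{s1} --y--> ∅  [seen]
∅ --x--> ∅  [seen]
∅ --y--> ∅  [seen]
{s1, s2} --x--> {s0, s3}  [new]
{s1, s2} --y--> ∅  [seen]
{s0, s3} --x--> {s1, s3}  [seen]
{s0, s3} --y--> {s1, s2}  [seen]
Reachable DFA states: {s0}, {s1, s3}, {s1}, ∅, {s1, s2}, {s0, s3}.
Accepting DFA states (contain an NFA accepting state): {s1, s3}, {s1, s2}, {s0, s3}.

3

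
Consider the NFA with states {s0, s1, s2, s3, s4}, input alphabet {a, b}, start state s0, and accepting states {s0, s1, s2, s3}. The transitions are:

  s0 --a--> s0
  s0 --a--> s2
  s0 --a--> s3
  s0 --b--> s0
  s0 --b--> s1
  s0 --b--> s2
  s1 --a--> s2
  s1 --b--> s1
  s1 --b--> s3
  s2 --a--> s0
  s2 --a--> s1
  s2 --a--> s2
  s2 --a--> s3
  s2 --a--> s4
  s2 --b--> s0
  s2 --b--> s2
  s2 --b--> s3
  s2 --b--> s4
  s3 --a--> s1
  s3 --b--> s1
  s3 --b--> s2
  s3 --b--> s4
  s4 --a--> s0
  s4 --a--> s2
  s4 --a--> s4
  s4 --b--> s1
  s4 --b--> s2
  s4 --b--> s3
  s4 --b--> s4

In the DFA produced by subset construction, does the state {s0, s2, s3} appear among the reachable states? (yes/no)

yes

Start state of the DFA: {s0}.
{s0} --a--> {s0, s2, s3}  [new]
{s0} --b--> {s0, s1, s2}  [new]
{s0, s2, s3} --a--> {s0, s1, s2, s3, s4}  [new]
{s0, s2, s3} --b--> {s0, s1, s2, s3, s4}  [seen]
{s0, s1, s2} --a--> {s0, s1, s2, s3, s4}  [seen]
{s0, s1, s2} --b--> {s0, s1, s2, s3, s4}  [seen]
{s0, s1, s2, s3, s4} --a--> {s0, s1, s2, s3, s4}  [seen]
{s0, s1, s2, s3, s4} --b--> {s0, s1, s2, s3, s4}  [seen]
Reachable DFA states: {s0}, {s0, s2, s3}, {s0, s1, s2}, {s0, s1, s2, s3, s4}.
{s0, s2, s3} is among them.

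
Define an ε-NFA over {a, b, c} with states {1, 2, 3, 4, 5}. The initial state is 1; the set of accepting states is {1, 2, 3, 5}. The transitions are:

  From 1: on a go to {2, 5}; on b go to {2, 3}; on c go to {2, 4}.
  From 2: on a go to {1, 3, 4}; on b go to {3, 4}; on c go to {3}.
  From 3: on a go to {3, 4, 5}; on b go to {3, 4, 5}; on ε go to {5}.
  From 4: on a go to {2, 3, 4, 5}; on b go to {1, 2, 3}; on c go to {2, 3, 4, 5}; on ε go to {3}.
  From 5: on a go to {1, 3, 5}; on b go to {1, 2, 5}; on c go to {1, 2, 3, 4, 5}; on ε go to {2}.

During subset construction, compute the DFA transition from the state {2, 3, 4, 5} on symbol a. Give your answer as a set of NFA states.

{1, 2, 3, 4, 5}

δ(2,a) = {1, 3, 4}; δ(3,a) = {3, 4, 5}; δ(4,a) = {2, 3, 4, 5}; δ(5,a) = {1, 3, 5}.
Union: {1, 2, 3, 4, 5}.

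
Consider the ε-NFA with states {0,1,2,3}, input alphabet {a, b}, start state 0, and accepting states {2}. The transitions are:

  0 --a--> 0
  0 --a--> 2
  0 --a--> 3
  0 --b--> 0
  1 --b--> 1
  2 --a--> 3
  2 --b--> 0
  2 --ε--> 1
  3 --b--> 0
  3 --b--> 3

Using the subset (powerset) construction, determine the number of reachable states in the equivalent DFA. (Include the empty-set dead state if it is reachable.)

3

Start state of the DFA: {0} (ε-closure of the NFA start).
{0} --a--> {0,1,2,3}  [new]
{0} --b--> {0}  [seen]
{0,1,2,3} --a--> {0,1,2,3}  [seen]
{0,1,2,3} --b--> {0,1,3}  [new]
{0,1,3} --a--> {0,1,2,3}  [seen]
{0,1,3} --b--> {0,1,3}  [seen]
Reachable DFA states: {0}, {0,1,2,3}, {0,1,3}.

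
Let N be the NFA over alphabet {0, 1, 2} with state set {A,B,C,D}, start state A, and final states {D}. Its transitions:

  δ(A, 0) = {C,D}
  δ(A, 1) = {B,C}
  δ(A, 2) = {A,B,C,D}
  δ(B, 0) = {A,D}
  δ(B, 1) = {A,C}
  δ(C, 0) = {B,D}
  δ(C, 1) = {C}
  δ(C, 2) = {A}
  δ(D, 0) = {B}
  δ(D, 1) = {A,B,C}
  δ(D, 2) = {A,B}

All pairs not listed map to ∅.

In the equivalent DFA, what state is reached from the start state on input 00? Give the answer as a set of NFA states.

{B,D}

Start: {A}.
δ(A,0) = {C,D}.
Union: {C,D}.
After 0: {C,D}.
δ(C,0) = {B,D}; δ(D,0) = {B}.
Union: {B,D}.
After 0: {B,D}.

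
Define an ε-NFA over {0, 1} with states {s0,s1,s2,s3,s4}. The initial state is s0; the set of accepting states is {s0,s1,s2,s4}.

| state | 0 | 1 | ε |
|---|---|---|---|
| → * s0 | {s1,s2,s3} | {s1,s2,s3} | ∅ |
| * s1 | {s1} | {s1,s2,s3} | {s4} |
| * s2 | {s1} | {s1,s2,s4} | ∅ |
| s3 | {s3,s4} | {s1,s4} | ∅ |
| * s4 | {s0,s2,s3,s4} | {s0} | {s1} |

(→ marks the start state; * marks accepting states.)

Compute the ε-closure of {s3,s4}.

{s1,s3,s4}

Begin with {s3,s4}.
s4 →ε {s1}; add s1.
ε-closure = {s1,s3,s4}.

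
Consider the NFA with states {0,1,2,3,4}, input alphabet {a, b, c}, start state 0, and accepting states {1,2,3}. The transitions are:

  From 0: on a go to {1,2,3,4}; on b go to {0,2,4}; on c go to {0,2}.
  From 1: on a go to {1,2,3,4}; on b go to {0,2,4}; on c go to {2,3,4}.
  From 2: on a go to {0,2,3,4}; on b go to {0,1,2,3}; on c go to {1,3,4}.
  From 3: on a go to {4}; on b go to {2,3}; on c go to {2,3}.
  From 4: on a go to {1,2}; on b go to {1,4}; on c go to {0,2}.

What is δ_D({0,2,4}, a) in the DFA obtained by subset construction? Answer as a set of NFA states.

{0,1,2,3,4}

δ(0,a) = {1,2,3,4}; δ(2,a) = {0,2,3,4}; δ(4,a) = {1,2}.
Union: {0,1,2,3,4}.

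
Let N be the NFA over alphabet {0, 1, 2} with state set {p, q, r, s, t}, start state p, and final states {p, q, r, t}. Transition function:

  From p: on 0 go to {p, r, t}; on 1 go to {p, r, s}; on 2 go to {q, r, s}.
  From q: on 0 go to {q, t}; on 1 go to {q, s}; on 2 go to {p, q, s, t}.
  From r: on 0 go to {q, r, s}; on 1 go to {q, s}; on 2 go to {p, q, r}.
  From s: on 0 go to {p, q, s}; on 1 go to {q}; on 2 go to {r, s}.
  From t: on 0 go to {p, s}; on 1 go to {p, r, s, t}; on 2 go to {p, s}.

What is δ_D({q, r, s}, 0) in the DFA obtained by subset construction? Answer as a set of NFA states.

{p, q, r, s, t}

δ(q,0) = {q, t}; δ(r,0) = {q, r, s}; δ(s,0) = {p, q, s}.
Union: {p, q, r, s, t}.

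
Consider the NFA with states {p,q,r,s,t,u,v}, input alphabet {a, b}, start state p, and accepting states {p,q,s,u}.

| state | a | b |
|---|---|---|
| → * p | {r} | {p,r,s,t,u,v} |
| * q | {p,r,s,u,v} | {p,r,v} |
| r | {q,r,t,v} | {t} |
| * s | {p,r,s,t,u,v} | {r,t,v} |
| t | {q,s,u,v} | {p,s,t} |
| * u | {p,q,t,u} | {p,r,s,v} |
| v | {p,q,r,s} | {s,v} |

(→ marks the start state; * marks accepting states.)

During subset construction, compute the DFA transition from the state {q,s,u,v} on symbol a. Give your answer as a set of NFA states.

{p,q,r,s,t,u,v}

δ(q,a) = {p,r,s,u,v}; δ(s,a) = {p,r,s,t,u,v}; δ(u,a) = {p,q,t,u}; δ(v,a) = {p,q,r,s}.
Union: {p,q,r,s,t,u,v}.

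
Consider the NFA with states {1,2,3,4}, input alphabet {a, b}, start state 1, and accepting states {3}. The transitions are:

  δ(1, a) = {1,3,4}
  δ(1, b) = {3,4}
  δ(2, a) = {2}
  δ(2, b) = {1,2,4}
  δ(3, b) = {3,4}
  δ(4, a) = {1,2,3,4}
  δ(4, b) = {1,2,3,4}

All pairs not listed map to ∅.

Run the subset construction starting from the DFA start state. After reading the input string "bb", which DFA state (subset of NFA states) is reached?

{1,2,3,4}

Start: {1}.
δ(1,b) = {3,4}.
Union: {3,4}.
After b: {3,4}.
δ(3,b) = {3,4}; δ(4,b) = {1,2,3,4}.
Union: {1,2,3,4}.
After b: {1,2,3,4}.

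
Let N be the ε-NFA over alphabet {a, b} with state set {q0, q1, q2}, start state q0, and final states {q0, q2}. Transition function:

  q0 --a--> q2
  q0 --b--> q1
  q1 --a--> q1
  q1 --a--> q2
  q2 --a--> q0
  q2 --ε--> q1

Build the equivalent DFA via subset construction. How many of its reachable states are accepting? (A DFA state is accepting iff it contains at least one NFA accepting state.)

Start state of the DFA: {q0} (ε-closure of the NFA start).
{q0} --a--> {q1, q2}  [new]
{q0} --b--> {q1}  [new]
{q1, q2} --a--> {q0, q1, q2}  [new]
{q1, q2} --b--> ∅  [new]
{q1} --a--> {q1, q2}  [seen]
{q1} --b--> ∅  [seen]
{q0, q1, q2} --a--> {q0, q1, q2}  [seen]
{q0, q1, q2} --b--> {q1}  [seen]
∅ --a--> ∅  [seen]
∅ --b--> ∅  [seen]
Reachable DFA states: {q0}, {q1, q2}, {q1}, {q0, q1, q2}, ∅.
Accepting DFA states (contain an NFA accepting state): {q0}, {q1, q2}, {q0, q1, q2}.

3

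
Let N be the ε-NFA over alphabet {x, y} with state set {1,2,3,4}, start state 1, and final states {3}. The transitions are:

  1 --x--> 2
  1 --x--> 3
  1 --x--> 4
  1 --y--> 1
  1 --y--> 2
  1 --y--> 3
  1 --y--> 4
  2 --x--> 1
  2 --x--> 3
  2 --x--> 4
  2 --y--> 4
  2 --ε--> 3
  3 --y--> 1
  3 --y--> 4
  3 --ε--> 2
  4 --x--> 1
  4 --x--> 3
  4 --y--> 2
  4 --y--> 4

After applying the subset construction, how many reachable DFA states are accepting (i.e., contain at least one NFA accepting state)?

2

Start state of the DFA: {1} (ε-closure of the NFA start).
{1} --x--> {2,3,4}  [new]
{1} --y--> {1,2,3,4}  [new]
{2,3,4} --x--> {1,2,3,4}  [seen]
{2,3,4} --y--> {1,2,3,4}  [seen]
{1,2,3,4} --x--> {1,2,3,4}  [seen]
{1,2,3,4} --y--> {1,2,3,4}  [seen]
Reachable DFA states: {1}, {2,3,4}, {1,2,3,4}.
Accepting DFA states (contain an NFA accepting state): {2,3,4}, {1,2,3,4}.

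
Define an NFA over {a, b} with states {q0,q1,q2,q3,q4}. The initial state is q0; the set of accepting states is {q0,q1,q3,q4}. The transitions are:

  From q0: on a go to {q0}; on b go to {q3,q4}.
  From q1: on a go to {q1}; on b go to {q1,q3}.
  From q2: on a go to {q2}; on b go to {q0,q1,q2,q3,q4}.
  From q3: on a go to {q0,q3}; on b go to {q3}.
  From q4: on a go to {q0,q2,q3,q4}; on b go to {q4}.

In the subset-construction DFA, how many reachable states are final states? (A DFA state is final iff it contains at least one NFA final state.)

4

Start state of the DFA: {q0}.
{q0} --a--> {q0}  [seen]
{q0} --b--> {q3,q4}  [new]
{q3,q4} --a--> {q0,q2,q3,q4}  [new]
{q3,q4} --b--> {q3,q4}  [seen]
{q0,q2,q3,q4} --a--> {q0,q2,q3,q4}  [seen]
{q0,q2,q3,q4} --b--> {q0,q1,q2,q3,q4}  [new]
{q0,q1,q2,q3,q4} --a--> {q0,q1,q2,q3,q4}  [seen]
{q0,q1,q2,q3,q4} --b--> {q0,q1,q2,q3,q4}  [seen]
Reachable DFA states: {q0}, {q3,q4}, {q0,q2,q3,q4}, {q0,q1,q2,q3,q4}.
Accepting DFA states (contain an NFA accepting state): {q0}, {q3,q4}, {q0,q2,q3,q4}, {q0,q1,q2,q3,q4}.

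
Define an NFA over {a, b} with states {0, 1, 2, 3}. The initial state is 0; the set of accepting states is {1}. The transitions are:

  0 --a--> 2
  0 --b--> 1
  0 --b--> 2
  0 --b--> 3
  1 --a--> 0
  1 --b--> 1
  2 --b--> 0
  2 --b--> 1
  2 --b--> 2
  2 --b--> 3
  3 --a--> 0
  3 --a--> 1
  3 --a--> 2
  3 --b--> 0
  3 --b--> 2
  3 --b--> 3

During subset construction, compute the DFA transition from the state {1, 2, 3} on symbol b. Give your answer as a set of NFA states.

δ(1,b) = {1}; δ(2,b) = {0, 1, 2, 3}; δ(3,b) = {0, 2, 3}.
Union: {0, 1, 2, 3}.

{0, 1, 2, 3}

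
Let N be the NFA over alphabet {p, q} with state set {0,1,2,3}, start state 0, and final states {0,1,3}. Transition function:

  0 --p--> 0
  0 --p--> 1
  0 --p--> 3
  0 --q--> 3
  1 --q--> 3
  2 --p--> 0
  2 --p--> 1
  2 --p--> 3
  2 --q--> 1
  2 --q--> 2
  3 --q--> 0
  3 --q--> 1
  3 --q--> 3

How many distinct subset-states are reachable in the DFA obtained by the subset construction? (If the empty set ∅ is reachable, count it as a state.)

4

Start state of the DFA: {0}.
{0} --p--> {0,1,3}  [new]
{0} --q--> {3}  [new]
{0,1,3} --p--> {0,1,3}  [seen]
{0,1,3} --q--> {0,1,3}  [seen]
{3} --p--> ∅  [new]
{3} --q--> {0,1,3}  [seen]
∅ --p--> ∅  [seen]
∅ --q--> ∅  [seen]
Reachable DFA states: {0}, {0,1,3}, {3}, ∅.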